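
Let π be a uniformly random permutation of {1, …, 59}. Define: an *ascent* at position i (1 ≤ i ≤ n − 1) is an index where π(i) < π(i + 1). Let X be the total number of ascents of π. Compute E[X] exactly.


Write X = Σ X_I over i = 1, …, 58, with X_I the indicator of one ascent.
There are 58 indicators.
For each fixed i, the pair (π(i), π(i+1)) is a uniformly random ordered pair of distinct values from {1, …, 59}; by symmetry P[π(i) < π(i+1)] = 1/2.
By linearity: E[X] = 58 · (1/2) = (59 − 1) · (1/2) = 29 ≈ 29.00000.

E[X] = 29 = 29.00000.


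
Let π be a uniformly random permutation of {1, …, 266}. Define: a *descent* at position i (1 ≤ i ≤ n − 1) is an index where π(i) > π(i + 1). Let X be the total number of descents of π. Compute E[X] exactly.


Write X = Σ X_I over i = 1, …, 265, with X_I the indicator of one descent.
There are 265 indicators.
For each fixed i, the pair (π(i), π(i+1)) is a uniformly random ordered pair of distinct values from {1, …, 266}; by symmetry P[π(i) > π(i+1)] = 1/2.
By linearity: E[X] = 265 · (1/2) = (266 − 1) · (1/2) = 265/2 ≈ 132.500.

E[X] = 265/2 = 132.500.


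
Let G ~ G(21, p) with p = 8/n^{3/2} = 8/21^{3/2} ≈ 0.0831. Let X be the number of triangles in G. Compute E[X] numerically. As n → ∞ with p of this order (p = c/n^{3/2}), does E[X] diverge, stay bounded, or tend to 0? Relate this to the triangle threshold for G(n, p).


Number of potential triangles: C(21, 3) = 1330.
Each occurs with probability p³ ≈ (0.0831)³ ≈ 5.74491e-04.
By linearity: E[X] = C(21, 3)·p³ ≈ 1330 · 5.74491e-04 ≈ 0.764.
Since α = 3/2 > 1, p = c/n^{3/2} = o(1/n) is below the triangle threshold p ~ 1/n. Asymptotically E[X] ~ (c³/6)·n^{3(1−α)} = (8³/6)·n^{-1.5} → 0, so by Markov's inequality G has no triangles w.h.p.

E[X] ≈ 0.764; in regime p = Θ(1/n^{3/2}) E[X] tends to 0 (below the triangle threshold p ~ 1/n).


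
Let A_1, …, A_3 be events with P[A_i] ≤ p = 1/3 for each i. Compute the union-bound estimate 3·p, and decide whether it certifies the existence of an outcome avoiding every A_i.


Union bound: P[∪_{i=1}^{3} A_i] ≤ Σ_i P[A_i] ≤ 3·p = 3·(1/3) = 1.
Numerically: 1 ≈ 1.0000.
Is 1 < 1? NO.
Since the bound 1 is ≥ 1, the union bound is uninformative here; it does NOT by itself certify existence.

3·p = 1 ≈ 1.0000; existence NOT certified by the union bound.


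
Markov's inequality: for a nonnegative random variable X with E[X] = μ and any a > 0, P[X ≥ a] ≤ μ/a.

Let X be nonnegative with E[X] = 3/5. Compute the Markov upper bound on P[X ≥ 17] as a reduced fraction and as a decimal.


μ = E[X] = 3/5, a = 17.
Markov: P[X ≥ 17] ≤ μ/a = (3/5)/17 = 3/85.
Numerically: ≈ 0.03529.
(Since a = 17 > μ = 0.60000, the bound 3/85 is < 1 and informative.)

P[X ≥ 17] ≤ 3/85 ≈ 0.03529.


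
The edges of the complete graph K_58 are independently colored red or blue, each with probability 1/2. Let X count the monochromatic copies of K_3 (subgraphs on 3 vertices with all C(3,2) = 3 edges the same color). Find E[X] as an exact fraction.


Let X = Σ_S X_S over the C(58, 3) = 30856 subsets S of size 3, where X_S = 1 if the K_3 on S is monochromatic.
For a fixed S, the K_3 on S has C(3, 2) = 3 edges. P[all 3 edges red] = (1/2)^3, and likewise for blue, so P[monochromatic] = 2·(1/2)^3 = 2^{1 − 3} = 1/4.
Summing: E[X] = C(58, 3) · 2^{1 − 3} = 30856 · 1/4 = 7714.
Numerically: E[X] ≈ 7714.000.

E[X] = C(58,3)·2^(1−C(3,2)) = 7714 ≈ 7714.000.


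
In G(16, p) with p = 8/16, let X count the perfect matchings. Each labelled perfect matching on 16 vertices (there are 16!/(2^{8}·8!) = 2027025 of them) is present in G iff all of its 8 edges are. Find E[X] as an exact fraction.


K_16 has 16!/(2^{8}·8!) = 2027025 labelled perfect matchings.
For each such perfect matching H, let X_H = 1 if all 8 edges of H are present in G. Then P[X_H = 1] = p^{8} = (1/2)^{8} = 1/256.
By linearity: E[X] = Σ_H E[X_H] = 2027025 · p^{8} = 2027025 · 1/256 = 2027025/256.
Numerically: E[X] ≈ 7918.07.

E[X] = 2027025 · (1/2)^{8} = 2027025/256 ≈ 7918.07.


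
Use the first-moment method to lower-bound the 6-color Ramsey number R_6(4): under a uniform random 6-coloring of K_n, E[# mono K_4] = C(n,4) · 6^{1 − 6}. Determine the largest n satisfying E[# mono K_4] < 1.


We need C(n, 4) · 6^{1 − 6} < 1, i.e. C(n, 4) < 6^{6 − 1} = 7776.
Check values of n near the boundary:
  n = 20: C(20, 4) = 4845; 4845 < 7776? YES
  n = 21: C(21, 4) = 5985; 5985 < 7776? YES
  n = 22: C(22, 4) = 7315; 7315 < 7776? YES
  n = 23: C(23, 4) = 8855; 8855 < 7776? NO
  n = 24: C(24, 4) = 10626; 10626 < 7776? NO
The largest n with C(n, 4) < 7776 is n = 22 (where E[X] = 7315/7776 ≈ 0.940715). Hence R_6(4) > 22, i.e. R_6(4) ≥ 23.

Largest n = 22; hence R_6(4) > 22.


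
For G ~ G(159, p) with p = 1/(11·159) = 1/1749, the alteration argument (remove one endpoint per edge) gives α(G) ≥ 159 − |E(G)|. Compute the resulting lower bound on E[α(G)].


E[|E(G)|] = C(159, 2)·p = 12561 · (1/1749) = 79/11.
E[α(G)] ≥ n − E[|E(G)|] = 159 − 79/11 = 1670/11.
Numerically: ≈ 151.81818.
(This is only a lower bound; the true E[α(G)] may be larger.)

E[α(G)] ≥ 1670/11 ≈ 151.81818.


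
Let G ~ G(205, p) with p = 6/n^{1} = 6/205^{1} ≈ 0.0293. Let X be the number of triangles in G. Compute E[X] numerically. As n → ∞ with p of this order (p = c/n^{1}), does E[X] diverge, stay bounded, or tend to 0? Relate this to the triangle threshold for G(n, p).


Number of potential triangles: C(205, 3) = 1414910.
Each occurs with probability p³ ≈ (0.0293)³ ≈ 2.50722e-05.
By linearity: E[X] = C(205, 3)·p³ ≈ 1414910 · 2.50722e-05 ≈ 35.475.
Here α = 1, so p = 6/n is exactly at the triangle threshold p ~ 1/n. Asymptotically E[X] → c³/6 = 6³/6 = 36 ≈ 36.000, a bounded constant. In this regime the triangle count is asymptotically Poisson(c³/6).

E[X] ≈ 35.475; in regime p = Θ(1/n^{1}) E[X] stays bounded (at the triangle threshold p ~ 1/n).


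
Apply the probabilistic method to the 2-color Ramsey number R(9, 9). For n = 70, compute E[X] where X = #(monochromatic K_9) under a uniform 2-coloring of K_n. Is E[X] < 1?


E[X] = C(70, 9) · 2^{1 − 36} = 65033528560 · 2^{−35} = 65033528560/34359738368.
As a reduced fraction: E[X] = 4064595535/2147483648 ≈ 1.89272.
Is E[X] < 1? NO.
Since E[X] ≥ 1, the first-moment bound is inconclusive at n = 70; it does NOT by itself certify R(9, 9) > 70.

E[X] = 4064595535/2147483648 ≈ 1.89272; E[X] ≥ 1; first-moment method inconclusive here.


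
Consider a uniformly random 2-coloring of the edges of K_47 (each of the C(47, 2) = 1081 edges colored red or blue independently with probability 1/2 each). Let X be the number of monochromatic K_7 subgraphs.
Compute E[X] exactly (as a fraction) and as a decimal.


Let X = Σ_S X_S over the C(47, 7) = 62891499 subsets S of size 7, where X_S = 1 if the K_7 on S is monochromatic.
For a fixed S, the K_7 on S has C(7, 2) = 21 edges. P[all 21 edges red] = (1/2)^21, and likewise for blue, so P[monochromatic] = 2·(1/2)^21 = 2^{1 − 21} = 1/1048576.
Summing: E[X] = C(47, 7) · 2^{1 − 21} = 62891499 · 1/1048576 = 62891499/1048576.
Numerically: E[X] ≈ 59.97801.

E[X] = C(47,7)·2^(1−C(7,2)) = 62891499/1048576 ≈ 59.97801.


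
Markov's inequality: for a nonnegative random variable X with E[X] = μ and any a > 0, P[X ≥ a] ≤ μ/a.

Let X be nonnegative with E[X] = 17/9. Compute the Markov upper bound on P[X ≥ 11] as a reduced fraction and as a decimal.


μ = E[X] = 17/9, a = 11.
Markov: P[X ≥ 11] ≤ μ/a = (17/9)/11 = 17/99.
Numerically: ≈ 0.1717.
(Since a = 11 > μ = 1.8889, the bound 17/99 is < 1 and informative.)

P[X ≥ 11] ≤ 17/99 ≈ 0.1717.


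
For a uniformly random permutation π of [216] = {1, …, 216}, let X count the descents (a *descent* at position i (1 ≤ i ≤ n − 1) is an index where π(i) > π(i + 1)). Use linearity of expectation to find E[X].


Write X = Σ X_I over i = 1, …, 215, with X_I the indicator of one descent.
There are 215 indicators.
For each fixed i, the pair (π(i), π(i+1)) is a uniformly random ordered pair of distinct values from {1, …, 216}; by symmetry P[π(i) > π(i+1)] = 1/2.
By linearity: E[X] = 215 · (1/2) = (216 − 1) · (1/2) = 215/2 ≈ 107.50000.

E[X] = 215/2 = 107.50000.


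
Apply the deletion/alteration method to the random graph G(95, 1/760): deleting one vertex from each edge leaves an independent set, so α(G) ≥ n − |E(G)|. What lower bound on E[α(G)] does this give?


E[|E(G)|] = C(95, 2)·p = 4465 · (1/760) = 47/8.
E[α(G)] ≥ n − E[|E(G)|] = 95 − 47/8 = 713/8.
Numerically: ≈ 89.1250.
(This is only a lower bound; the true E[α(G)] may be larger.)

E[α(G)] ≥ 713/8 ≈ 89.1250.


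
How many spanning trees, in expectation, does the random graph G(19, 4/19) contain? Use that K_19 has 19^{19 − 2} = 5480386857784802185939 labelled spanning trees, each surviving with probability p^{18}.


K_19 has 19^{19 − 2} = 5480386857784802185939 labelled spanning trees.
For each such spanning tree H, let X_H = 1 if all 18 edges of H are present in G. Then P[X_H = 1] = p^{18} = (4/19)^{18} = 68719476736/104127350297911241532841.
By linearity of expectation: E[X] = Σ_H E[X_H] = 5480386857784802185939 · p^{18} = 5480386857784802185939 · 68719476736/104127350297911241532841 = 68719476736/19.
Numerically: E[X] ≈ 3.617e+09.

E[X] = 5480386857784802185939 · (4/19)^{18} = 68719476736/19 ≈ 3.617e+09.


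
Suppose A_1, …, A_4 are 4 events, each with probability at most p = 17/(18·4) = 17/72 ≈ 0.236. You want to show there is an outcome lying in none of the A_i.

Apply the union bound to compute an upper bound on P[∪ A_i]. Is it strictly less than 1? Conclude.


Union bound: P[∪_{i=1}^{4} A_i] ≤ Σ_i P[A_i] ≤ 4·p = 4·(17/72) = 17/18.
Numerically: 17/18 ≈ 0.944.
Is 17/18 < 1? YES.
Since P[∪ A_i] ≤ 17/18 < 1, the complement has P[∩ A_i^c] ≥ 1 − 17/18 = 1/18 > 0, so some outcome avoids every A_i.

4·p = 17/18 ≈ 0.944; existence CERTIFIED by the union bound.


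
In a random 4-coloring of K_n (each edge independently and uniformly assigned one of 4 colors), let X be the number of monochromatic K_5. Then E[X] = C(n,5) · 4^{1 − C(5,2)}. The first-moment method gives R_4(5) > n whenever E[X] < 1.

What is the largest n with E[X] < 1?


We need C(n, 5) · 4^{1 − 10} < 1, i.e. C(n, 5) < 4^{10 − 1} = 262144.
Check values of n near the boundary:
  n = 31: C(31, 5) = 169911; 169911 < 262144? YES
  n = 32: C(32, 5) = 201376; 201376 < 262144? YES
  n = 33: C(33, 5) = 237336; 237336 < 262144? YES
  n = 34: C(34, 5) = 278256; 278256 < 262144? NO
  n = 35: C(35, 5) = 324632; 324632 < 262144? NO
The largest n with C(n, 5) < 262144 is n = 33 (where E[X] = 29667/32768 ≈ 0.90536). Hence R_4(5) > 33, i.e. R_4(5) ≥ 34.

Largest n = 33; hence R_4(5) > 33.


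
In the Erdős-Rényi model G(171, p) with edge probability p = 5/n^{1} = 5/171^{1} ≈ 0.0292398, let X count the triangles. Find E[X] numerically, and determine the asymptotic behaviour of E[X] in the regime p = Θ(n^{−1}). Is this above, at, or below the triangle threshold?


Number of potential triangles: C(171, 3) = 818805.
Each occurs with probability p³ ≈ (0.0292398)³ ≈ 2.49989450e-05.
By linearity: E[X] = C(171, 3)·p³ ≈ 818805 · 2.49989450e-05 ≈ 20.469261.
Here α = 1, so p = 5/n is exactly at the triangle threshold p ~ 1/n. Asymptotically E[X] → c³/6 = 5³/6 = 125/6 ≈ 20.833333, a bounded constant. In this regime the triangle count is asymptotically Poisson(c³/6).

E[X] ≈ 20.469261; in regime p = Θ(1/n^{1}) E[X] stays bounded (at the triangle threshold p ~ 1/n).


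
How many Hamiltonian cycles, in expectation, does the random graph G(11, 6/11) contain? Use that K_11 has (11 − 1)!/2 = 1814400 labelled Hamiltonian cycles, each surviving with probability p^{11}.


K_11 has (11 − 1)!/2 = 1814400 labelled Hamiltonian cycles.
For each such Hamiltonian cycle H, let X_H = 1 if all 11 edges of H are present in G. Then P[X_H = 1] = p^{11} = (6/11)^{11} = 362797056/285311670611.
Summing the indicators: E[X] = Σ_H E[X_H] = 1814400 · p^{11} = 1814400 · 362797056/285311670611 = 658258978406400/285311670611.
Numerically: E[X] ≈ 2307.2.

E[X] = 1814400 · (6/11)^{11} = 658258978406400/285311670611 ≈ 2307.2.


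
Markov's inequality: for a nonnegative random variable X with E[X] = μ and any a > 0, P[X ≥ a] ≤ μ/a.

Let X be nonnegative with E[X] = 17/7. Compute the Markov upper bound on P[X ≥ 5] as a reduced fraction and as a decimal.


μ = E[X] = 17/7, a = 5.
Markov: P[X ≥ 5] ≤ μ/a = (17/7)/5 = 17/35.
Numerically: ≈ 0.486.
(Since a = 5 > μ = 2.429, the bound 17/35 is < 1 and informative.)

P[X ≥ 5] ≤ 17/35 ≈ 0.486.


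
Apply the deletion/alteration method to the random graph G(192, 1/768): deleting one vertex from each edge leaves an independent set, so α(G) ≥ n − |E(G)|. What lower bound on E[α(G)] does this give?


E[|E(G)|] = C(192, 2)·p = 18336 · (1/768) = 191/8.
E[α(G)] ≥ n − E[|E(G)|] = 192 − 191/8 = 1345/8.
Numerically: ≈ 168.125000.
(This is only a lower bound; the true E[α(G)] may be larger.)

E[α(G)] ≥ 1345/8 ≈ 168.125000.


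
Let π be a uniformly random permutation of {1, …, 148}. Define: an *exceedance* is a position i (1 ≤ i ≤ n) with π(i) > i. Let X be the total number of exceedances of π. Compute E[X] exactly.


Write X = Σ_{i=1}^{148} X_i, where X_i = 1_{π(i) > i}.
For each fixed i, π(i) is uniform over {1, …, 148} (marginal of a uniform permutation), so P[π(i) > i] = (n − i)/n. Summing: Σ_{i=1}^{148} (n − i)/n = (0 + 1 + … + 147)/148 = 148(148 − 1)/(2·148) = (148 − 1)/2.
Hence E[X] = Σ_{i=1}^{148} (148 − i)/148 = 147/2 ≈ 73.50000.

E[X] = 147/2 = 73.50000.


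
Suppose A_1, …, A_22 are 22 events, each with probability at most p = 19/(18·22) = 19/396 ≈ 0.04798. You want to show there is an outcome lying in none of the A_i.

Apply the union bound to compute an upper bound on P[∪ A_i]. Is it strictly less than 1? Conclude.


Union bound: P[∪_{i=1}^{22} A_i] ≤ Σ_i P[A_i] ≤ 22·p = 22·(19/396) = 19/18.
Numerically: 19/18 ≈ 1.05556.
Is 19/18 < 1? NO.
Since the bound 19/18 is ≥ 1, the union bound is uninformative here; it does NOT by itself certify existence.

22·p = 19/18 ≈ 1.05556; existence NOT certified by the union bound.


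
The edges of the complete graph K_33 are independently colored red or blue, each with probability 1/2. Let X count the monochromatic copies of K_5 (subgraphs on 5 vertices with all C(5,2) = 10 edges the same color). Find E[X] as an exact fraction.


Let X = Σ_S X_S over the C(33, 5) = 237336 subsets S of size 5, where X_S = 1 if the K_5 on S is monochromatic.
For a fixed S, the K_5 on S has C(5, 2) = 10 edges. P[all 10 edges red] = (1/2)^10, and likewise for blue, so P[monochromatic] = 2·(1/2)^10 = 2^{1 − 10} = 1/512.
Summing: E[X] = C(33, 5) · 2^{1 − 10} = 237336 · 1/512 = 29667/64.
Numerically: E[X] ≈ 463.546875.

E[X] = C(33,5)·2^(1−C(5,2)) = 29667/64 ≈ 463.546875.


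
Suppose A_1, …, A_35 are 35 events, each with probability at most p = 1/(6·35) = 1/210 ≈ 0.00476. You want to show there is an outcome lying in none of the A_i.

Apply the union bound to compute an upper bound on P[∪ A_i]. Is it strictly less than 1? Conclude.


Union bound: P[∪_{i=1}^{35} A_i] ≤ Σ_i P[A_i] ≤ 35·p = 35·(1/210) = 1/6.
Numerically: 1/6 ≈ 0.16667.
Is 1/6 < 1? YES.
Since P[∪ A_i] ≤ 1/6 < 1, the complement has P[∩ A_i^c] ≥ 1 − 1/6 = 5/6 > 0, so some outcome avoids every A_i.

35·p = 1/6 ≈ 0.16667; existence CERTIFIED by the union bound.


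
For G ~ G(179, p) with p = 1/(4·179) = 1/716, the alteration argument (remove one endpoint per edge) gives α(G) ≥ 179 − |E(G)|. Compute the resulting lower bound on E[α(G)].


E[|E(G)|] = C(179, 2)·p = 15931 · (1/716) = 89/4.
E[α(G)] ≥ n − E[|E(G)|] = 179 − 89/4 = 627/4.
Numerically: ≈ 156.7500.
(This is only a lower bound; the true E[α(G)] may be larger.)

E[α(G)] ≥ 627/4 ≈ 156.7500.


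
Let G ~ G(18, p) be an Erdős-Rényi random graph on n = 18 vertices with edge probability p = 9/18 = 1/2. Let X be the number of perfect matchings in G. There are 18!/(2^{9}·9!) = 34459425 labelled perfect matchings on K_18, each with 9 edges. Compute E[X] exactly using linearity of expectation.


K_18 has 18!/(2^{9}·9!) = 34459425 labelled perfect matchings.
For each such perfect matching H, let X_H = 1 if all 9 edges of H are present in G. Then P[X_H = 1] = p^{9} = (1/2)^{9} = 1/512.
Summing the indicators: E[X] = Σ_H E[X_H] = 34459425 · p^{9} = 34459425 · 1/512 = 34459425/512.
Numerically: E[X] ≈ 67303.6.

E[X] = 34459425 · (1/2)^{9} = 34459425/512 ≈ 67303.6.


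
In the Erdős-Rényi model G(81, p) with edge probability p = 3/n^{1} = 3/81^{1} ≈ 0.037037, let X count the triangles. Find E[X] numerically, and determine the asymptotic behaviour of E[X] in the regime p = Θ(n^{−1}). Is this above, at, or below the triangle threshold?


Number of potential triangles: C(81, 3) = 85320.
Each occurs with probability p³ ≈ (0.037037)³ ≈ 5.0805263e-05.
By linearity: E[X] = C(81, 3)·p³ ≈ 85320 · 5.0805263e-05 ≈ 4.33471.
Here α = 1, so p = 3/n is exactly at the triangle threshold p ~ 1/n. Asymptotically E[X] → c³/6 = 3³/6 = 9/2 ≈ 4.50000, a bounded constant. In this regime the triangle count is asymptotically Poisson(c³/6).

E[X] ≈ 4.33471; in regime p = Θ(1/n^{1}) E[X] stays bounded (at the triangle threshold p ~ 1/n).


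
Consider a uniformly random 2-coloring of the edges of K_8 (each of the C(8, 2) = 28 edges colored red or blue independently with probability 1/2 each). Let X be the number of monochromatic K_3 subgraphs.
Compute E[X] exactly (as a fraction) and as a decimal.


Let X = Σ_S X_S over the C(8, 3) = 56 subsets S of size 3, where X_S = 1 if the K_3 on S is monochromatic.
For a fixed S, the K_3 on S has C(3, 2) = 3 edges. P[all 3 edges red] = (1/2)^3, and likewise for blue, so P[monochromatic] = 2·(1/2)^3 = 2^{1 − 3} = 1/4.
Summing: E[X] = C(8, 3) · 2^{1 − 3} = 56 · 1/4 = 14.
Numerically: E[X] ≈ 14.000000.

E[X] = C(8,3)·2^(1−C(3,2)) = 14 ≈ 14.000000.


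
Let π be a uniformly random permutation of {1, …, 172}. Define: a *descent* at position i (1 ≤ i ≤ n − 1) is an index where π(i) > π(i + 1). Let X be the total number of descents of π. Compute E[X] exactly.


Write X = Σ X_I over i = 1, …, 171, with X_I the indicator of one descent.
There are 171 indicators.
For each fixed i, the pair (π(i), π(i+1)) is a uniformly random ordered pair of distinct values from {1, …, 172}; by symmetry P[π(i) > π(i+1)] = 1/2.
By linearity: E[X] = 171 · (1/2) = (172 − 1) · (1/2) = 171/2 ≈ 85.500000.

E[X] = 171/2 = 85.500000.


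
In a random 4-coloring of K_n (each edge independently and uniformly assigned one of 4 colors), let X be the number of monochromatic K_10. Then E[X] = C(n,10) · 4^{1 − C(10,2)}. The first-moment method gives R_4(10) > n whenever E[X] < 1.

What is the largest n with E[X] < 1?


We need C(n, 10) · 4^{1 − 45} < 1, i.e. C(n, 10) < 4^{45 − 1} = 309485009821345068724781056.
Check values of n near the boundary:
  n = 2018: C(2018, 10) = 301820606687612220663963508; 301820606687612220663963508 < 309485009821345068724781056? YES
  n = 2019: C(2019, 10) = 303322949179835278009229628; 303322949179835278009229628 < 309485009821345068724781056? YES
  n = 2020: C(2020, 10) = 304832018578739931133653656; 304832018578739931133653656 < 309485009821345068724781056? YES
  n = 2021: C(2021, 10) = 306347841644770462864800616; 306347841644770462864800616 < 309485009821345068724781056? YES
  n = 2022: C(2022, 10) = 307870445231474093395937796; 307870445231474093395937796 < 309485009821345068724781056? YES
  n = 2023: C(2023, 10) = 309399856285778485315440716; 309399856285778485315440716 < 309485009821345068724781056? YES
  n = 2024: C(2024, 10) = 310936101848269937576192656; 310936101848269937576192656 < 309485009821345068724781056? NO
The largest n with C(n, 10) < 309485009821345068724781056 is n = 2023 (where E[X] = 77349964071444621328860179/77371252455336267181195264 ≈ 0.9997249). Hence R_4(10) > 2023, i.e. R_4(10) ≥ 2024.

Largest n = 2023; hence R_4(10) > 2023.


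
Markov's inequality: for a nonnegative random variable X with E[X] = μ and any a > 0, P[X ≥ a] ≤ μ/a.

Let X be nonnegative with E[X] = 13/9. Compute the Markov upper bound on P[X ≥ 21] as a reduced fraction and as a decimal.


μ = E[X] = 13/9, a = 21.
Markov: P[X ≥ 21] ≤ μ/a = (13/9)/21 = 13/189.
Numerically: ≈ 0.068783.
(Since a = 21 > μ = 1.444444, the bound 13/189 is < 1 and informative.)

P[X ≥ 21] ≤ 13/189 ≈ 0.068783.


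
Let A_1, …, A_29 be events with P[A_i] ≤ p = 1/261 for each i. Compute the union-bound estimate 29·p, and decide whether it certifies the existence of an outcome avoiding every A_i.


Union bound: P[∪_{i=1}^{29} A_i] ≤ Σ_i P[A_i] ≤ 29·p = 29·(1/261) = 1/9.
Numerically: 1/9 ≈ 0.1111111.
Is 1/9 < 1? YES.
Since P[∪ A_i] ≤ 1/9 < 1, the complement has P[∩ A_i^c] ≥ 1 − 1/9 = 8/9 > 0, so some outcome avoids every A_i.

29·p = 1/9 ≈ 0.1111111; existence CERTIFIED by the union bound.


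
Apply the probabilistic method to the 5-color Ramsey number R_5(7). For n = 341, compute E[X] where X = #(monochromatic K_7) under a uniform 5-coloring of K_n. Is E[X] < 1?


E[X] = C(341, 7) · 5^{1 − 21} = 99984606876440 · 5^{−20} = 99984606876440/95367431640625.
As a reduced fraction: E[X] = 19996921375288/19073486328125 ≈ 1.048.
Is E[X] < 1? NO.
Since E[X] ≥ 1, the first-moment bound is inconclusive at n = 341; it does NOT by itself certify R_5(7) > 341.

E[X] = 19996921375288/19073486328125 ≈ 1.048; E[X] ≥ 1; first-moment method inconclusive here.


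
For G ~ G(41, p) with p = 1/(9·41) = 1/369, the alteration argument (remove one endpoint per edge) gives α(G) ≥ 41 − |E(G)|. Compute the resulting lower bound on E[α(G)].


E[|E(G)|] = C(41, 2)·p = 820 · (1/369) = 20/9.
E[α(G)] ≥ n − E[|E(G)|] = 41 − 20/9 = 349/9.
Numerically: ≈ 38.77778.
(This is only a lower bound; the true E[α(G)] may be larger.)

E[α(G)] ≥ 349/9 ≈ 38.77778.


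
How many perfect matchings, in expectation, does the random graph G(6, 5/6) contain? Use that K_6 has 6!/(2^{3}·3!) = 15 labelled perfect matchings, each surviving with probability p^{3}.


K_6 has 6!/(2^{3}·3!) = 15 labelled perfect matchings.
For each such perfect matching H, let X_H = 1 if all 3 edges of H are present in G. Then P[X_H = 1] = p^{3} = (5/6)^{3} = 125/216.
By linearity of expectation: E[X] = Σ_H E[X_H] = 15 · p^{3} = 15 · 125/216 = 625/72.
Numerically: E[X] ≈ 8.68056.

E[X] = 15 · (5/6)^{3} = 625/72 ≈ 8.68056.


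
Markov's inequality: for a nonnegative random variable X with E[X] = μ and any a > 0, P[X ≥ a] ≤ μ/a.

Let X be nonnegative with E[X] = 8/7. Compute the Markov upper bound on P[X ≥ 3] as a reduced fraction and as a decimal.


μ = E[X] = 8/7, a = 3.
Markov: P[X ≥ 3] ≤ μ/a = (8/7)/3 = 8/21.
Numerically: ≈ 0.380952.
(Since a = 3 > μ = 1.142857, the bound 8/21 is < 1 and informative.)

P[X ≥ 3] ≤ 8/21 ≈ 0.380952.


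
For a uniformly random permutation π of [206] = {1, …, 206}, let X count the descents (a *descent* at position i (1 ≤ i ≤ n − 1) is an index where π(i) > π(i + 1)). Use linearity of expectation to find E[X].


Write X = Σ X_I over i = 1, …, 205, with X_I the indicator of one descent.
There are 205 indicators.
For each fixed i, the pair (π(i), π(i+1)) is a uniformly random ordered pair of distinct values from {1, …, 206}; by symmetry P[π(i) > π(i+1)] = 1/2.
By linearity: E[X] = 205 · (1/2) = (206 − 1) · (1/2) = 205/2 ≈ 102.500.

E[X] = 205/2 = 102.500.


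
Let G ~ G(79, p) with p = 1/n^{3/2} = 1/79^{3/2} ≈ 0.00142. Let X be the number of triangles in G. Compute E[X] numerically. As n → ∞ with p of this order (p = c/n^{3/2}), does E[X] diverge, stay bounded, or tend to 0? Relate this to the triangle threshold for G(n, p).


Number of potential triangles: C(79, 3) = 79079.
Each occurs with probability p³ ≈ (0.00142)³ ≈ 2.88854e-09.
By linearity: E[X] = C(79, 3)·p³ ≈ 79079 · 2.88854e-09 ≈ 0.000.
Since α = 3/2 > 1, p = c/n^{3/2} = o(1/n) is below the triangle threshold p ~ 1/n. Asymptotically E[X] ~ (c³/6)·n^{3(1−α)} = (1³/6)·n^{-1.5} → 0, so by Markov's inequality G has no triangles w.h.p.

E[X] ≈ 0.000; in regime p = Θ(1/n^{3/2}) E[X] tends to 0 (below the triangle threshold p ~ 1/n).


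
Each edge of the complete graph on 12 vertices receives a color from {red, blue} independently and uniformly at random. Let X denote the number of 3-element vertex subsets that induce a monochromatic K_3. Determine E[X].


Let X = Σ_S X_S over the C(12, 3) = 220 subsets S of size 3, where X_S = 1 if the K_3 on S is monochromatic.
For a fixed S, the K_3 on S has C(3, 2) = 3 edges. P[all 3 edges red] = (1/2)^3, and likewise for blue, so P[monochromatic] = 2·(1/2)^3 = 2^{1 − 3} = 1/4.
Summing: E[X] = C(12, 3) · 2^{1 − 3} = 220 · 1/4 = 55.
Numerically: E[X] ≈ 55.0000.

E[X] = C(12,3)·2^(1−C(3,2)) = 55 ≈ 55.0000.


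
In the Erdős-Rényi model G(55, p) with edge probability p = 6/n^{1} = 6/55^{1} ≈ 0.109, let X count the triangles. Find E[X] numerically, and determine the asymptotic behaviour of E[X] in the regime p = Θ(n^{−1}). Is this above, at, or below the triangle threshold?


Number of potential triangles: C(55, 3) = 26235.
Each occurs with probability p³ ≈ (0.109)³ ≈ 1.29827e-03.
By linearity: E[X] = C(55, 3)·p³ ≈ 26235 · 1.29827e-03 ≈ 34.060.
Here α = 1, so p = 6/n is exactly at the triangle threshold p ~ 1/n. Asymptotically E[X] → c³/6 = 6³/6 = 36 ≈ 36.000, a bounded constant. In this regime the triangle count is asymptotically Poisson(c³/6).

E[X] ≈ 34.060; in regime p = Θ(1/n^{1}) E[X] stays bounded (at the triangle threshold p ~ 1/n).


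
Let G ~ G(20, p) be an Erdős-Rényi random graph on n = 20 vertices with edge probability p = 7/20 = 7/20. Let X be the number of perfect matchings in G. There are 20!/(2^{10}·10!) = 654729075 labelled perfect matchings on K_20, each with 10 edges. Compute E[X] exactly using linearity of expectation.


K_20 has 20!/(2^{10}·10!) = 654729075 labelled perfect matchings.
For each such perfect matching H, let X_H = 1 if all 10 edges of H are present in G. Then P[X_H = 1] = p^{10} = (7/20)^{10} = 282475249/10240000000000.
By linearity: E[X] = Σ_H E[X_H] = 654729075 · p^{10} = 654729075 · 282475249/10240000000000 = 7397790339526587/409600000000.
Numerically: E[X] ≈ 18061.

E[X] = 654729075 · (7/20)^{10} = 7397790339526587/409600000000 ≈ 18061.


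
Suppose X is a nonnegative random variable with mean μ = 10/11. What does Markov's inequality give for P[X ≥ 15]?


μ = E[X] = 10/11, a = 15.
Markov: P[X ≥ 15] ≤ μ/a = (10/11)/15 = 2/33.
Numerically: ≈ 0.06061.
(Since a = 15 > μ = 0.90909, the bound 2/33 is < 1 and informative.)

P[X ≥ 15] ≤ 2/33 ≈ 0.06061.


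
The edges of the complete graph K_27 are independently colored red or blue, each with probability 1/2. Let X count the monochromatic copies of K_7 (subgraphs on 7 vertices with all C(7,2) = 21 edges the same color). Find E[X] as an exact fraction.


Let X = Σ_S X_S over the C(27, 7) = 888030 subsets S of size 7, where X_S = 1 if the K_7 on S is monochromatic.
For a fixed S, the K_7 on S has C(7, 2) = 21 edges. P[all 21 edges red] = (1/2)^21, and likewise for blue, so P[monochromatic] = 2·(1/2)^21 = 2^{1 − 21} = 1/1048576.
By linearity of expectation: E[X] = C(27, 7) · 2^{1 − 21} = 888030 · 1/1048576 = 444015/524288.
Numerically: E[X] ≈ 0.84689.

E[X] = C(27,7)·2^(1−C(7,2)) = 444015/524288 ≈ 0.84689.


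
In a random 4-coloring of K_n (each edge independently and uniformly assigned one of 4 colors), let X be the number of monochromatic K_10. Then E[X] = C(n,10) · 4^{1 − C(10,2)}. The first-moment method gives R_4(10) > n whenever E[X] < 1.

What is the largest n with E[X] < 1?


We need C(n, 10) · 4^{1 − 45} < 1, i.e. C(n, 10) < 4^{45 − 1} = 309485009821345068724781056.
Check values of n near the boundary:
  n = 2018: C(2018, 10) = 301820606687612220663963508; 301820606687612220663963508 < 309485009821345068724781056? YES
  n = 2019: C(2019, 10) = 303322949179835278009229628; 303322949179835278009229628 < 309485009821345068724781056? YES
  n = 2020: C(2020, 10) = 304832018578739931133653656; 304832018578739931133653656 < 309485009821345068724781056? YES
  n = 2021: C(2021, 10) = 306347841644770462864800616; 306347841644770462864800616 < 309485009821345068724781056? YES
  n = 2022: C(2022, 10) = 307870445231474093395937796; 307870445231474093395937796 < 309485009821345068724781056? YES
  n = 2023: C(2023, 10) = 309399856285778485315440716; 309399856285778485315440716 < 309485009821345068724781056? YES
  n = 2024: C(2024, 10) = 310936101848269937576192656; 310936101848269937576192656 < 309485009821345068724781056? NO
  n = 2025: C(2025, 10) = 312479209053472269772600560; 312479209053472269772600560 < 309485009821345068724781056? NO
  n = 2026: C(2026, 10) = 314029205130126398094885285; 314029205130126398094885285 < 309485009821345068724781056? NO
The largest n with C(n, 10) < 309485009821345068724781056 is n = 2023 (where E[X] = 77349964071444621328860179/77371252455336267181195264 ≈ 0.9997). Hence R_4(10) > 2023, i.e. R_4(10) ≥ 2024.

Largest n = 2023; hence R_4(10) > 2023.


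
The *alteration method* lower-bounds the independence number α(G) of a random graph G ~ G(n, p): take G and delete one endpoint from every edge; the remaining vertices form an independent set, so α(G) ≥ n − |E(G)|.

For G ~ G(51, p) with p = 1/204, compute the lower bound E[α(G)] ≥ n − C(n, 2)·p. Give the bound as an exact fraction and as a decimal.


E[|E(G)|] = C(51, 2)·p = 1275 · (1/204) = 25/4.
E[α(G)] ≥ n − E[|E(G)|] = 51 − 25/4 = 179/4.
Numerically: ≈ 44.7500.
(This is only a lower bound; the true E[α(G)] may be larger.)

E[α(G)] ≥ 179/4 ≈ 44.7500.


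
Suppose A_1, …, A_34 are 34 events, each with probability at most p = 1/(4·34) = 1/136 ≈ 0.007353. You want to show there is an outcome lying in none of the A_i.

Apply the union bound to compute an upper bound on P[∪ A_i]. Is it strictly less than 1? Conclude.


Union bound: P[∪_{i=1}^{34} A_i] ≤ Σ_i P[A_i] ≤ 34·p = 34·(1/136) = 1/4.
Numerically: 1/4 ≈ 0.250000.
Is 1/4 < 1? YES.
Since P[∪ A_i] ≤ 1/4 < 1, the complement has P[∩ A_i^c] ≥ 1 − 1/4 = 3/4 > 0, so some outcome avoids every A_i.

34·p = 1/4 ≈ 0.250000; existence CERTIFIED by the union bound.


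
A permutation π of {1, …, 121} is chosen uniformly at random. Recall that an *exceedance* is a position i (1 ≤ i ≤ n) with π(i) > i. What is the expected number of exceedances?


Write X = Σ_{i=1}^{121} X_i, where X_i = 1_{π(i) > i}.
For each fixed i, π(i) is uniform over {1, …, 121} (marginal of a uniform permutation), so P[π(i) > i] = (n − i)/n. Summing: Σ_{i=1}^{121} (n − i)/n = (0 + 1 + … + 120)/121 = 121(121 − 1)/(2·121) = (121 − 1)/2.
Hence E[X] = Σ_{i=1}^{121} (121 − i)/121 = 60 ≈ 60.000.

E[X] = 60 = 60.000.


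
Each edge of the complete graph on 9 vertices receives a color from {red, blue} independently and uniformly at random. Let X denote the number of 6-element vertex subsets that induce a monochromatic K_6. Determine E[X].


Let X = Σ_S X_S over the C(9, 6) = 84 subsets S of size 6, where X_S = 1 if the K_6 on S is monochromatic.
For a fixed S, the K_6 on S has C(6, 2) = 15 edges. P[all 15 edges red] = (1/2)^15, and likewise for blue, so P[monochromatic] = 2·(1/2)^15 = 2^{1 − 15} = 1/16384.
By linearity: E[X] = C(9, 6) · 2^{1 − 15} = 84 · 1/16384 = 21/4096.
Numerically: E[X] ≈ 0.005.

E[X] = C(9,6)·2^(1−C(6,2)) = 21/4096 ≈ 0.005.


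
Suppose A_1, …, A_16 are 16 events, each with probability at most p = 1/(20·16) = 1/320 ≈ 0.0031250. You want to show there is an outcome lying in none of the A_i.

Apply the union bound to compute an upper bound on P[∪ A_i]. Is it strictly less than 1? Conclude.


Union bound: P[∪_{i=1}^{16} A_i] ≤ Σ_i P[A_i] ≤ 16·p = 16·(1/320) = 1/20.
Numerically: 1/20 ≈ 0.0500000.
Is 1/20 < 1? YES.
Since P[∪ A_i] ≤ 1/20 < 1, the complement has P[∩ A_i^c] ≥ 1 − 1/20 = 19/20 > 0, so some outcome avoids every A_i.

16·p = 1/20 ≈ 0.0500000; existence CERTIFIED by the union bound.


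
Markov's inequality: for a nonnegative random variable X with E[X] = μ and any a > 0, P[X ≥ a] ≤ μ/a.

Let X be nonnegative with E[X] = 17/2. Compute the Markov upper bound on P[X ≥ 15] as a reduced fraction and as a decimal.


μ = E[X] = 17/2, a = 15.
Markov: P[X ≥ 15] ≤ μ/a = (17/2)/15 = 17/30.
Numerically: ≈ 0.56667.
(Since a = 15 > μ = 8.50000, the bound 17/30 is < 1 and informative.)

P[X ≥ 15] ≤ 17/30 ≈ 0.56667.


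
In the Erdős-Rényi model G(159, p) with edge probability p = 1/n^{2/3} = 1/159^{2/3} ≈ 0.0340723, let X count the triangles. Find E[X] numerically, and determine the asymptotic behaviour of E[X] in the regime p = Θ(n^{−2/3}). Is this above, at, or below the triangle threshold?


Number of potential triangles: C(159, 3) = 657359.
Each occurs with probability p³ ≈ (0.0340723)³ ≈ 3.95553973e-05.
By linearity: E[X] = C(159, 3)·p³ ≈ 657359 · 3.95553973e-05 ≈ 26.002096.
Since α = 2/3 < 1, p = c/n^{2/3} ≫ 1/n is above the triangle threshold p ~ 1/n. Asymptotically E[X] ~ (c³/6)·n^{3(1−α)} = (1³/6)·n^{1} → ∞; triangles are abundant w.h.p.

E[X] ≈ 26.002096; in regime p = Θ(1/n^{2/3}) E[X] diverges (above the triangle threshold p ~ 1/n).


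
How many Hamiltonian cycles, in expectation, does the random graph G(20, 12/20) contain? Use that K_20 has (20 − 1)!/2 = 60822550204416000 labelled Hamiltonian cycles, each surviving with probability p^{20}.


K_20 has (20 − 1)!/2 = 60822550204416000 labelled Hamiltonian cycles.
For each such Hamiltonian cycle H, let X_H = 1 if all 20 edges of H are present in G. Then P[X_H = 1] = p^{20} = (3/5)^{20} = 3486784401/95367431640625.
Summing the indicators: E[X] = Σ_H E[X_H] = 60822550204416000 · p^{20} = 60822550204416000 · 3486784401/95367431640625 = 1696600954254376560918528/762939453125.
Numerically: E[X] ≈ 2.22377e+12.

E[X] = 60822550204416000 · (3/5)^{20} = 1696600954254376560918528/762939453125 ≈ 2.22377e+12.


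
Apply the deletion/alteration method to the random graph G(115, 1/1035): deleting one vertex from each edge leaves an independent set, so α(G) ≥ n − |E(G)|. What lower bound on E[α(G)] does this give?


E[|E(G)|] = C(115, 2)·p = 6555 · (1/1035) = 19/3.
E[α(G)] ≥ n − E[|E(G)|] = 115 − 19/3 = 326/3.
Numerically: ≈ 108.66667.
(This is only a lower bound; the true E[α(G)] may be larger.)

E[α(G)] ≥ 326/3 ≈ 108.66667.


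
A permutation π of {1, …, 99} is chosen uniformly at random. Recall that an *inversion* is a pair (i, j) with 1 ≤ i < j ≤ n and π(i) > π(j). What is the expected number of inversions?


Write X = Σ X_I over the C(99, 2) = 4851 pairs i < j, with X_I the indicator of one inversion.
There are 4851 indicators.
For each fixed pair i < j, the values π(i) and π(j) are two distinct elements of {1, …, 99} in uniformly random order; by symmetry P[π(i) > π(j)] = 1/2.
By linearity: E[X] = 4851 · (1/2) = C(99, 2) · (1/2) = 4851/2 = 4851/2 ≈ 2425.500000.

E[X] = 4851/2 = 2425.500000.


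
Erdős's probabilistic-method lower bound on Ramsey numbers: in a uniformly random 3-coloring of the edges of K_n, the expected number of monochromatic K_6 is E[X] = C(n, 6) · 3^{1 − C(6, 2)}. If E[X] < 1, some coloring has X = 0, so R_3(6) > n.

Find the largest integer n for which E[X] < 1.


We need C(n, 6) · 3^{1 − 15} < 1, i.e. C(n, 6) < 3^{15 − 1} = 4782969.
Check values of n near the boundary:
  n = 40: C(40, 6) = 3838380; 3838380 < 4782969? YES
  n = 41: C(41, 6) = 4496388; 4496388 < 4782969? YES
  n = 42: C(42, 6) = 5245786; 5245786 < 4782969? NO
The largest n with C(n, 6) < 4782969 is n = 41 (where E[X] = 1498796/1594323 ≈ 0.940). Hence R_3(6) > 41, i.e. R_3(6) ≥ 42.

Largest n = 41; hence R_3(6) > 41.


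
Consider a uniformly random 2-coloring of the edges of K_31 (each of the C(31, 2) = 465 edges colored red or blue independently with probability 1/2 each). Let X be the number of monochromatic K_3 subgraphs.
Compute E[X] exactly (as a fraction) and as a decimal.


Let X = Σ_S X_S over the C(31, 3) = 4495 subsets S of size 3, where X_S = 1 if the K_3 on S is monochromatic.
For a fixed S, the K_3 on S has C(3, 2) = 3 edges. P[all 3 edges red] = (1/2)^3, and likewise for blue, so P[monochromatic] = 2·(1/2)^3 = 2^{1 − 3} = 1/4.
Summing: E[X] = C(31, 3) · 2^{1 − 3} = 4495 · 1/4 = 4495/4.
Numerically: E[X] ≈ 1123.750.

E[X] = C(31,3)·2^(1−C(3,2)) = 4495/4 ≈ 1123.750.


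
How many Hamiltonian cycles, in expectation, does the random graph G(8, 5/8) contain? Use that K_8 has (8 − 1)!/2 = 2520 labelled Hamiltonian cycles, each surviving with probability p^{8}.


K_8 has (8 − 1)!/2 = 2520 labelled Hamiltonian cycles.
For each such Hamiltonian cycle H, let X_H = 1 if all 8 edges of H are present in G. Then P[X_H = 1] = p^{8} = (5/8)^{8} = 390625/16777216.
Summing the indicators: E[X] = Σ_H E[X_H] = 2520 · p^{8} = 2520 · 390625/16777216 = 123046875/2097152.
Numerically: E[X] ≈ 58.7.

E[X] = 2520 · (5/8)^{8} = 123046875/2097152 ≈ 58.7.


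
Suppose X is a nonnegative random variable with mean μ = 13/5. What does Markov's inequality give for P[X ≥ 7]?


μ = E[X] = 13/5, a = 7.
Markov: P[X ≥ 7] ≤ μ/a = (13/5)/7 = 13/35.
Numerically: ≈ 0.3714.
(Since a = 7 > μ = 2.6000, the bound 13/35 is < 1 and informative.)

P[X ≥ 7] ≤ 13/35 ≈ 0.3714.


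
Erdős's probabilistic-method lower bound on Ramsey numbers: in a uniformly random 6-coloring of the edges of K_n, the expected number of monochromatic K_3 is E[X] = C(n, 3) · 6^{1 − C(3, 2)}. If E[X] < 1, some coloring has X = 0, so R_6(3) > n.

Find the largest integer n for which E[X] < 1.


We need C(n, 3) · 6^{1 − 3} < 1, i.e. C(n, 3) < 6^{3 − 1} = 36.
Check values of n near the boundary:
  n = 3: C(3, 3) = 1; 1 < 36? YES
  n = 4: C(4, 3) = 4; 4 < 36? YES
  n = 5: C(5, 3) = 10; 10 < 36? YES
  n = 6: C(6, 3) = 20; 20 < 36? YES
  n = 7: C(7, 3) = 35; 35 < 36? YES
  n = 8: C(8, 3) = 56; 56 < 36? NO
The largest n with C(n, 3) < 36 is n = 7 (where E[X] = 35/36 ≈ 0.9722). Hence R_6(3) > 7, i.e. R_6(3) ≥ 8.

Largest n = 7; hence R_6(3) > 7.


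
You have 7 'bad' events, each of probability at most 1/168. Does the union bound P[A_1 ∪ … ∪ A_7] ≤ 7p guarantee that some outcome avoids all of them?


Union bound: P[∪_{i=1}^{7} A_i] ≤ Σ_i P[A_i] ≤ 7·p = 7·(1/168) = 1/24.
Numerically: 1/24 ≈ 0.042.
Is 1/24 < 1? YES.
Since P[∪ A_i] ≤ 1/24 < 1, the complement has P[∩ A_i^c] ≥ 1 − 1/24 = 23/24 > 0, so some outcome avoids every A_i.

7·p = 1/24 ≈ 0.042; existence CERTIFIED by the union bound.


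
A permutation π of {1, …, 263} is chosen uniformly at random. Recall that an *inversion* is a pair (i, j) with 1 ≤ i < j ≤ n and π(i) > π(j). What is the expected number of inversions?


Write X = Σ X_I over the C(263, 2) = 34453 pairs i < j, with X_I the indicator of one inversion.
There are 34453 indicators.
For each fixed pair i < j, the values π(i) and π(j) are two distinct elements of {1, …, 263} in uniformly random order; by symmetry P[π(i) > π(j)] = 1/2.
By linearity: E[X] = 34453 · (1/2) = C(263, 2) · (1/2) = 34453/2 = 34453/2 ≈ 17226.500000.

E[X] = 34453/2 = 17226.500000.


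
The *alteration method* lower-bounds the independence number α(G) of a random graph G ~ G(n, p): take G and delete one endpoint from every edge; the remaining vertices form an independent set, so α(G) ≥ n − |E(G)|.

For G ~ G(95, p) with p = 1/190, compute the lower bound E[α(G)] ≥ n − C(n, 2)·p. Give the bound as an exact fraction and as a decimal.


E[|E(G)|] = C(95, 2)·p = 4465 · (1/190) = 47/2.
E[α(G)] ≥ n − E[|E(G)|] = 95 − 47/2 = 143/2.
Numerically: ≈ 71.500.
(This is only a lower bound; the true E[α(G)] may be larger.)

E[α(G)] ≥ 143/2 ≈ 71.500.
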